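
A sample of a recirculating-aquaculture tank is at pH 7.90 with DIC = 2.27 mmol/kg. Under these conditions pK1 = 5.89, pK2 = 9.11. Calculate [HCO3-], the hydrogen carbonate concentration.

[HCO3⁻] = 2.12 mmol/kg

α₁ = 1 / (1 + [H⁺]/K1 + K2/[H⁺]) = 1 / (1 + 10^-2.01 + 10^-1.21)
   = 1 / (1 + 0.0097724 + 0.061660) = 1/1.0714 = 0.9333
[HCO3⁻] = α₁ × DIC = 0.9333 × 2.27 = 2.12 mmol/kg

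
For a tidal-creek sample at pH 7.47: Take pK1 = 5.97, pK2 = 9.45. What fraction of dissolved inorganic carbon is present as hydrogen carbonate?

α₁ = 1 / (1 + [H⁺]/K1 + K2/[H⁺]) = 1 / (1 + 10^-1.50 + 10^-1.98)
   = 1 / (1 + 0.031623 + 0.010471) = 1/1.0421 = 0.9596

α₁ = 0.960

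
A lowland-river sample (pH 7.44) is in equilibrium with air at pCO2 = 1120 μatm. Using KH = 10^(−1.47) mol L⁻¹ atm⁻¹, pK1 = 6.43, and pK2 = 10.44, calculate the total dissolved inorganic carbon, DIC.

[CO2*] = KH · pCO2 = 10^(−1.47) × 1120×10^-6 = 3.795×10^-5 mol/L
α₀ = 1/(1 + K1/[H⁺] + K1K2/[H⁺]²) = 1/(1 + 10^+1.01 + 10^-1.99) = 0.08894
DIC = [CO2*]/α₀ = 3.795×10^-5 / 0.08894 = 0.427 mmol/L

DIC = 0.427 mmol/L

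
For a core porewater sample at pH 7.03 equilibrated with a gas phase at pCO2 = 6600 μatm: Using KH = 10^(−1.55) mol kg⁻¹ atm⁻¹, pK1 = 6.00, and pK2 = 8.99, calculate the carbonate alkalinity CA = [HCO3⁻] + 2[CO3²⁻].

CA = 2.04 mmol/kg

[CO2*] = KH · pCO2 = 10^(−1.55) × 6600×10^-6 = 1.860×10^-4 mol/kg
α₀ = 1/(1 + K1/[H⁺] + K1K2/[H⁺]²) = 1/(1 + 10^+1.03 + 10^-0.93) = 0.08451
DIC = [CO2*]/α₀ = 1.860×10^-4 / 0.08451 = 2.201 mmol/kg
CA = (α₁ + 2α₂)·DIC = (0.9056 + 2×0.009929) × 2.201 = 2.04 mmol/kg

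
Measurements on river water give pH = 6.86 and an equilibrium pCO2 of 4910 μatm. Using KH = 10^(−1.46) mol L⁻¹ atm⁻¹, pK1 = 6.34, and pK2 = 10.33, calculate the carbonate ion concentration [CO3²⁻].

[CO2*] = KH · pCO2 = 10^(−1.46) × 4910×10^-6 = 1.702×10^-4 mol/L
α₀ = 1/(1 + K1/[H⁺] + K1K2/[H⁺]²) = 1/(1 + 10^+0.52 + 10^-2.95) = 0.2319
DIC = [CO2*]/α₀ = 1.702×10^-4 / 0.2319 = 0.7342 mmol/L
[CO3²⁻] = α₂·DIC; α₂ = 0.0002602, so [CO3²⁻] = 0.0002602 × 0.7342 = 0.000191 mmol/L = 0.191 μmol/L

[CO3²⁻] = 0.191 μmol/L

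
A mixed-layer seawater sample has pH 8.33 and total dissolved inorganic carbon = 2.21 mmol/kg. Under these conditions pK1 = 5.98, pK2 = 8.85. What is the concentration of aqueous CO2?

α₀ = 1 / (1 + K1/[H⁺] + K1K2/[H⁺]²) = 1 / (1 + 10^+2.35 + 10^+1.83)
   = 1 / (1 + 223.87 + 67.608) = 1/292.48 = 0.003419
[CO2*] = α₀ × DIC = 0.003419 × 2.21 = 0.00756 mmol/kg = 7.56 μmol/kg

[CO2*] = 7.56 μmol/kg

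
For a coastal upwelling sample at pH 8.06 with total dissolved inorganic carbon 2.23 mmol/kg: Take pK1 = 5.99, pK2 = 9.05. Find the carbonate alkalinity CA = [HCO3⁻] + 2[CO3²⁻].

CA = 2.42 mmol/kg

CA = [HCO3⁻] + 2[CO3²⁻] = (α₁ + 2α₂)·DIC
At pH 8.06: [H⁺]/K1 = 10^-2.07 = 0.0085114, K2/[H⁺] = 10^-0.99 = 0.10233
α₁ = 1/(1 + 0.0085114 + 0.10233) = 1/1.1108 = 0.9002; α₂ = α₁·K2/[H⁺] = 0.09212
α₁ + 2α₂ = 1.0845
CA = 1.0845 × 2.23 = 2.42 mmol/kg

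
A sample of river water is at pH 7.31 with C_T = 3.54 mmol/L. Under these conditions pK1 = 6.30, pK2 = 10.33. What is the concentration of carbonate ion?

α₂ = 1 / (1 + [H⁺]/K2 + [H⁺]²/(K1K2)) = 1 / (1 + 10^+3.02 + 10^+2.01)
   = 1 / (1 + 1047.1 + 102.33) = 1/1150.5 = 0.0008692
[CO3²⁻] = α₂ × DIC = 0.0008692 × 3.54 = 0.00308 mmol/L = 3.08 μmol/L

[CO3²⁻] = 3.08 μmol/L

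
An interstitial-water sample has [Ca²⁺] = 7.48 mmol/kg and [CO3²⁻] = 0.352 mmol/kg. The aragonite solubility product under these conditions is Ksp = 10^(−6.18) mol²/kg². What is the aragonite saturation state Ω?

Ω = 3.99

Ksp = 10^(−6.18) = 6.607×10^-7
Ω = [Ca²⁺][CO3²⁻]/Ksp = (7.48×10^-3)(0.352×10^-3) / 6.607×10^-7 = 3.99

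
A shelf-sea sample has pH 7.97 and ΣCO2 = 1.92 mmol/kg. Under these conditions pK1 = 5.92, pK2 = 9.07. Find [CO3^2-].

α₂ = 1 / (1 + [H⁺]/K2 + [H⁺]²/(K1K2)) = 1 / (1 + 10^+1.10 + 10^-0.95)
   = 1 / (1 + 12.589 + 0.11220) = 1/13.701 = 0.07298
[CO3²⁻] = α₂ × DIC = 0.07298 × 1.92 = 0.140 mmol/kg

[CO3²⁻] = 0.140 mmol/kg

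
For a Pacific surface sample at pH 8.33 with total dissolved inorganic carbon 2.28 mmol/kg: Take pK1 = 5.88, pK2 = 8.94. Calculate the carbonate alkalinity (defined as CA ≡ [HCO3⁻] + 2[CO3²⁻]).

CA = [HCO3⁻] + 2[CO3²⁻] = (α₁ + 2α₂)·DIC
At pH 8.33: [H⁺]/K1 = 10^-2.45 = 0.0035481, K2/[H⁺] = 10^-0.61 = 0.24547
α₁ = 1/(1 + 0.0035481 + 0.24547) = 1/1.2490 = 0.8006; α₂ = α₁·K2/[H⁺] = 0.1965
α₁ + 2α₂ = 1.1937
CA = 1.1937 × 2.28 = 2.72 mmol/kg

CA = 2.72 mmol/kg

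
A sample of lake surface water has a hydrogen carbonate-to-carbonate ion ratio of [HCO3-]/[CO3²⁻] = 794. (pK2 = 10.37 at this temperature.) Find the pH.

From K2 = [H⁺][CO3²⁻]/[HCO3-]:  pH = pK2 − log₁₀([HCO3-]/[CO3²⁻])
log₁₀(794) = +2.900
pH = 10.37 − (+2.900) = 7.47

pH = 7.47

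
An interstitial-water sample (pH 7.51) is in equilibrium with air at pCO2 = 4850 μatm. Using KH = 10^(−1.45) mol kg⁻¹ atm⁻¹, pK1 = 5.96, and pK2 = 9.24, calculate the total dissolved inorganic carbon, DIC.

DIC = 6.39 mmol/kg

[CO2*] = KH · pCO2 = 10^(−1.45) × 4850×10^-6 = 1.721×10^-4 mol/kg
α₀ = 1/(1 + K1/[H⁺] + K1K2/[H⁺]²) = 1/(1 + 10^+1.55 + 10^-0.18) = 0.02692
DIC = [CO2*]/α₀ = 1.721×10^-4 / 0.02692 = 6.39 mmol/kg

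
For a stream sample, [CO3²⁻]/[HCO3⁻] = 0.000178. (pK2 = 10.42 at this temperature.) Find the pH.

From K2 = [H⁺][CO3²⁻]/[HCO3⁻]:  pH = pK2 + log₁₀([CO3²⁻]/[HCO3⁻])
log₁₀(0.000178) = -3.750
pH = 10.42 + (-3.750) = 6.67

pH = 6.67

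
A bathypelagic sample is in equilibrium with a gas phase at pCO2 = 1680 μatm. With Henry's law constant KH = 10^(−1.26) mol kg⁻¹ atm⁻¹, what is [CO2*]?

KH = 10^(−1.26) = 5.495×10^-2 mol kg⁻¹ atm⁻¹
[CO2*] = KH · pCO2 = 5.495×10^-2 × 1680×10^-6 atm = 9.23×10^-5 mol/kg

[CO2*] = 92.3 μmol/kg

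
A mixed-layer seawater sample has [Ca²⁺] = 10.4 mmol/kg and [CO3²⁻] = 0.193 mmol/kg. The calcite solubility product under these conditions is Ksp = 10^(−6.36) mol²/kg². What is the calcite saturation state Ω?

Ksp = 10^(−6.36) = 4.365×10^-7
Ω = [Ca²⁺][CO3²⁻]/Ksp = (10.4×10^-3)(0.193×10^-3) / 4.365×10^-7 = 4.60

Ω = 4.60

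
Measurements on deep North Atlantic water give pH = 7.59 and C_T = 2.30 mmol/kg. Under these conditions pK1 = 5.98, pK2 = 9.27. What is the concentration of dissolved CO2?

[CO2*] = 0.0540 mmol/kg

α₀ = 1 / (1 + K1/[H⁺] + K1K2/[H⁺]²) = 1 / (1 + 10^+1.61 + 10^-0.07)
   = 1 / (1 + 40.738 + 0.85114) = 1/42.589 = 0.02348
[CO2*] = α₀ × DIC = 0.02348 × 2.30 = 0.0540 mmol/kg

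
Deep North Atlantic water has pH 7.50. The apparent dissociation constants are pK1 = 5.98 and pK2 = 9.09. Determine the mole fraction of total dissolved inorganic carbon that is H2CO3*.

α₀ = 0.0286

α₀ = 1 / (1 + K1/[H⁺] + K1K2/[H⁺]²) = 1 / (1 + 10^+1.52 + 10^-0.07)
   = 1 / (1 + 33.113 + 0.85114) = 1/34.964 = 0.02860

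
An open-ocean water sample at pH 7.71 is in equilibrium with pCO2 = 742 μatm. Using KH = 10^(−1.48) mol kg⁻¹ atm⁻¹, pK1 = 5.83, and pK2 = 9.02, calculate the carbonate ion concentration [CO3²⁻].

[CO2*] = KH · pCO2 = 10^(−1.48) × 742×10^-6 = 2.457×10^-5 mol/kg
α₀ = 1/(1 + K1/[H⁺] + K1K2/[H⁺]²) = 1/(1 + 10^+1.88 + 10^+0.57) = 0.01241
DIC = [CO2*]/α₀ = 2.457×10^-5 / 0.01241 = 1.980 mmol/kg
[CO3²⁻] = α₂·DIC; α₂ = 0.04611, so [CO3²⁻] = 0.04611 × 1.980 = 0.0913 mmol/kg

[CO3²⁻] = 0.0913 mmol/kg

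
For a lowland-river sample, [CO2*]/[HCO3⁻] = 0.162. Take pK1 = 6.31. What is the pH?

From K1 = [H⁺][HCO3⁻]/[CO2*]:  pH = pK1 − log₁₀([CO2*]/[HCO3⁻])
log₁₀(0.162) = -0.790
pH = 6.31 − (-0.790) = 7.10

pH = 7.10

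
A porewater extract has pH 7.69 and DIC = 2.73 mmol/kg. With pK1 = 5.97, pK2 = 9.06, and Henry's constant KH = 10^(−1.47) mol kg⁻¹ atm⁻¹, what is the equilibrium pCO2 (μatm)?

α₀ = 1 / (1 + K1/[H⁺] + K1K2/[H⁺]²) = 1 / (1 + 10^+1.72 + 10^+0.35)
   = 1 / (1 + 52.481 + 2.2387) = 1/55.719 = 0.01795
[CO2*] = α₀ × DIC = 0.01795 × 2.73 = 0.04900 mmol/kg
pCO2 = [CO2*]/KH = 4.900×10^-5 / 3.388×10^-2 = 1450 μatm

pCO2 = 1450 μatm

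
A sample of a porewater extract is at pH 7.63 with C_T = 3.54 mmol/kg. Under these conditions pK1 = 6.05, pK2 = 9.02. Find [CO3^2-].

[CO3²⁻] = 0.135 mmol/kg

α₂ = 1 / (1 + [H⁺]/K2 + [H⁺]²/(K1K2)) = 1 / (1 + 10^+1.39 + 10^-0.19)
   = 1 / (1 + 24.547 + 0.64565) = 1/26.193 = 0.03818
[CO3²⁻] = α₂ × DIC = 0.03818 × 3.54 = 0.135 mmol/kg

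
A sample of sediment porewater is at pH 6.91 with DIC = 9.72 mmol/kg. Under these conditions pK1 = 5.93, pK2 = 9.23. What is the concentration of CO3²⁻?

α₂ = 1 / (1 + [H⁺]/K2 + [H⁺]²/(K1K2)) = 1 / (1 + 10^+2.32 + 10^+1.34)
   = 1 / (1 + 208.93 + 21.878) = 1/231.81 = 0.004314
[CO3²⁻] = α₂ × DIC = 0.004314 × 9.72 = 0.0419 mmol/kg

[CO3²⁻] = 0.0419 mmol/kg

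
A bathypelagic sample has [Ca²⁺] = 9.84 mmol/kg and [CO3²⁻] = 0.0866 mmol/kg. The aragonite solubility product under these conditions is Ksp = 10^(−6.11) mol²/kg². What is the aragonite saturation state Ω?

Ksp = 10^(−6.11) = 7.762×10^-7
Ω = [Ca²⁺][CO3²⁻]/Ksp = (9.84×10^-3)(0.0866×10^-3) / 7.762×10^-7 = 1.10

Ω = 1.10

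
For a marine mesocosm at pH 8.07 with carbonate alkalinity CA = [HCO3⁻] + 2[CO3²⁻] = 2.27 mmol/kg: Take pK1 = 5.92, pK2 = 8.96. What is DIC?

CA = [HCO3⁻] + 2[CO3²⁻] = (α₁ + 2α₂)·DIC
At pH 8.07: [H⁺]/K1 = 10^-2.15 = 0.0070795, K2/[H⁺] = 10^-0.89 = 0.12882
α₁ = 1/(1 + 0.0070795 + 0.12882) = 1/1.1359 = 0.8804; α₂ = α₁·K2/[H⁺] = 0.1134
α₁ + 2α₂ = 1.1072
DIC = CA / (α₁ + 2α₂) = 2.27 / 1.1072 = 2.05 mmol/kg

DIC = 2.05 mmol/kg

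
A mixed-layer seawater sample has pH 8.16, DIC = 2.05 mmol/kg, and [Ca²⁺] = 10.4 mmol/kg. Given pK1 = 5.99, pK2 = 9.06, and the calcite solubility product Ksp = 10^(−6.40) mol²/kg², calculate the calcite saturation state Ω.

Ω = 5.95

α₂ = 1 / (1 + [H⁺]/K2 + [H⁺]²/(K1K2)) = 1 / (1 + 10^+0.90 + 10^-1.27)
   = 1 / (1 + 7.9433 + 0.053703) = 1/8.9970 = 0.1111
[CO3²⁻] = α₂ × DIC = 0.1111 × 2.05 = 0.2279 mmol/kg
Ksp = 10^(−6.40) = 3.981×10^-7
Ω = [Ca²⁺][CO3²⁻]/Ksp = (10.4×10^-3)(2.279×10^-4) / 3.981×10^-7 = 5.95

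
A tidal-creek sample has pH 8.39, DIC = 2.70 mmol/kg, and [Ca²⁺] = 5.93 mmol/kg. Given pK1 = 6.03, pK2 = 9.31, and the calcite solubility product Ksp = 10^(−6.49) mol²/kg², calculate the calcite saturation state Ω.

α₂ = 1 / (1 + [H⁺]/K2 + [H⁺]²/(K1K2)) = 1 / (1 + 10^+0.92 + 10^-1.44)
   = 1 / (1 + 8.3176 + 0.036308) = 1/9.3539 = 0.1069
[CO3²⁻] = α₂ × DIC = 0.1069 × 2.70 = 0.2886 mmol/kg
Ksp = 10^(−6.49) = 3.236×10^-7
Ω = [Ca²⁺][CO3²⁻]/Ksp = (5.93×10^-3)(2.886×10^-4) / 3.236×10^-7 = 5.29

Ω = 5.29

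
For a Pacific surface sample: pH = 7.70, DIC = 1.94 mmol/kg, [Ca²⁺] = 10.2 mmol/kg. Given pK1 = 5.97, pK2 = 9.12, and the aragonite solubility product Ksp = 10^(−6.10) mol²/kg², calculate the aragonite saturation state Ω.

Ω = 0.896

α₂ = 1 / (1 + [H⁺]/K2 + [H⁺]²/(K1K2)) = 1 / (1 + 10^+1.42 + 10^-0.31)
   = 1 / (1 + 26.303 + 0.48978) = 1/27.792 = 0.03598
[CO3²⁻] = α₂ × DIC = 0.03598 × 1.94 = 0.06980 mmol/kg
Ksp = 10^(−6.10) = 7.943×10^-7
Ω = [Ca²⁺][CO3²⁻]/Ksp = (10.2×10^-3)(6.980×10^-5) / 7.943×10^-7 = 0.896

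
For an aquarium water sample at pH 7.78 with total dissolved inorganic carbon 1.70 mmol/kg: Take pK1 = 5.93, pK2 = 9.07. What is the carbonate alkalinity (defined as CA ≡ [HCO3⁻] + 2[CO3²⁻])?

CA = [HCO3⁻] + 2[CO3²⁻] = (α₁ + 2α₂)·DIC
At pH 7.78: [H⁺]/K1 = 10^-1.85 = 0.014125, K2/[H⁺] = 10^-1.29 = 0.051286
α₁ = 1/(1 + 0.014125 + 0.051286) = 1/1.0654 = 0.9386; α₂ = α₁·K2/[H⁺] = 0.04814
α₁ + 2α₂ = 1.0349
CA = 1.0349 × 1.70 = 1.76 mmol/kg

CA = 1.76 mmol/kg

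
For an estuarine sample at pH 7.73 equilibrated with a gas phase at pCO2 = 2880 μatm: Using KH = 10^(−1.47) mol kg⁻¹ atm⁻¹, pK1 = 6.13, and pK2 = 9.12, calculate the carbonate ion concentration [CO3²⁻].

[CO2*] = KH · pCO2 = 10^(−1.47) × 2880×10^-6 = 9.759×10^-5 mol/kg
α₀ = 1/(1 + K1/[H⁺] + K1K2/[H⁺]²) = 1/(1 + 10^+1.60 + 10^+0.21) = 0.02357
DIC = [CO2*]/α₀ = 9.759×10^-5 / 0.02357 = 4.141 mmol/kg
[CO3²⁻] = α₂·DIC; α₂ = 0.03822, so [CO3²⁻] = 0.03822 × 4.141 = 0.158 mmol/kg

[CO3²⁻] = 0.158 mmol/kg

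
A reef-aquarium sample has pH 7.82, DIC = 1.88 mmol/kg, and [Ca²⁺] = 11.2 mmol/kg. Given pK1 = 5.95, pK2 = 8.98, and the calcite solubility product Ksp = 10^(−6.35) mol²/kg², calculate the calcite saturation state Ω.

α₂ = 1 / (1 + [H⁺]/K2 + [H⁺]²/(K1K2)) = 1 / (1 + 10^+1.16 + 10^-0.71)
   = 1 / (1 + 14.454 + 0.19498) = 1/15.649 = 0.06390
[CO3²⁻] = α₂ × DIC = 0.06390 × 1.88 = 0.1201 mmol/kg
Ksp = 10^(−6.35) = 4.467×10^-7
Ω = [Ca²⁺][CO3²⁻]/Ksp = (11.2×10^-3)(1.201×10^-4) / 4.467×10^-7 = 3.01

Ω = 3.01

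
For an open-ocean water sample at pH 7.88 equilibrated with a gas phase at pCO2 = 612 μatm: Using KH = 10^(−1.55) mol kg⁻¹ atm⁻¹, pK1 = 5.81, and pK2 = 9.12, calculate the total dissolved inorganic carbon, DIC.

[CO2*] = KH · pCO2 = 10^(−1.55) × 612×10^-6 = 1.725×10^-5 mol/kg
α₀ = 1/(1 + K1/[H⁺] + K1K2/[H⁺]²) = 1/(1 + 10^+2.07 + 10^+0.83) = 0.007984
DIC = [CO2*]/α₀ = 1.725×10^-5 / 0.007984 = 2.16 mmol/kg

DIC = 2.16 mmol/kg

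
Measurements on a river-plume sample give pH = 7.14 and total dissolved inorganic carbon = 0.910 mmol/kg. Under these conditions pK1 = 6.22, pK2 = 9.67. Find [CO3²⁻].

[CO3²⁻] = 2.39 μmol/kg

α₂ = 1 / (1 + [H⁺]/K2 + [H⁺]²/(K1K2)) = 1 / (1 + 10^+2.53 + 10^+1.61)
   = 1 / (1 + 338.84 + 40.738) = 1/380.58 = 0.002628
[CO3²⁻] = α₂ × DIC = 0.002628 × 0.910 = 0.00239 mmol/kg = 2.39 μmol/kg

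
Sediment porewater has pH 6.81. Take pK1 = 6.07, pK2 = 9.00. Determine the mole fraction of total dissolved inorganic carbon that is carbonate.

α₂ = 1 / (1 + [H⁺]/K2 + [H⁺]²/(K1K2)) = 1 / (1 + 10^+2.19 + 10^+1.45)
   = 1 / (1 + 154.88 + 28.184) = 1/184.07 = 0.005433

α₂ = 0.00543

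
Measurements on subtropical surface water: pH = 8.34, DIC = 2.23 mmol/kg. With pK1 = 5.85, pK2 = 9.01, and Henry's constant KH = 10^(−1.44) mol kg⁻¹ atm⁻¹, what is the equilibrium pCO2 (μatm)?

pCO2 = 163 μatm

α₀ = 1 / (1 + K1/[H⁺] + K1K2/[H⁺]²) = 1 / (1 + 10^+2.49 + 10^+1.82)
   = 1 / (1 + 309.03 + 66.069) = 1/376.10 = 0.002659
[CO2*] = α₀ × DIC = 0.002659 × 2.23 = 0.005929 mmol/kg = 5.929 μmol/kg
pCO2 = [CO2*]/KH = 5.929×10^-6 / 3.631×10^-2 = 163 μatm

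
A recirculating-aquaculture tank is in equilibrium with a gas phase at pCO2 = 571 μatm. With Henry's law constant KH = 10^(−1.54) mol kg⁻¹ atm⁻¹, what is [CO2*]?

KH = 10^(−1.54) = 2.884×10^-2 mol kg⁻¹ atm⁻¹
[CO2*] = KH · pCO2 = 2.884×10^-2 × 571×10^-6 atm = 1.65×10^-5 mol/kg

[CO2*] = 16.5 μmol/kg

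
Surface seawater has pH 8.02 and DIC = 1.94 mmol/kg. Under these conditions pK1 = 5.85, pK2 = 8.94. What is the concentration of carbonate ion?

[CO3²⁻] = 0.207 mmol/kg

α₂ = 1 / (1 + [H⁺]/K2 + [H⁺]²/(K1K2)) = 1 / (1 + 10^+0.92 + 10^-1.25)
   = 1 / (1 + 8.3176 + 0.056234) = 1/9.3739 = 0.1067
[CO3²⁻] = α₂ × DIC = 0.1067 × 1.94 = 0.207 mmol/kg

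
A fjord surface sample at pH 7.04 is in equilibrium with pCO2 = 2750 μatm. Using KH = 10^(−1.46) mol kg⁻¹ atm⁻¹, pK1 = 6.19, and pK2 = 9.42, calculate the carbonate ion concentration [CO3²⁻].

[CO3²⁻] = 2.81 μmol/kg

[CO2*] = KH · pCO2 = 10^(−1.46) × 2750×10^-6 = 9.535×10^-5 mol/kg
α₀ = 1/(1 + K1/[H⁺] + K1K2/[H⁺]²) = 1/(1 + 10^+0.85 + 10^-1.53) = 0.1233
DIC = [CO2*]/α₀ = 9.535×10^-5 / 0.1233 = 0.7732 mmol/kg
[CO3²⁻] = α₂·DIC; α₂ = 0.003639, so [CO3²⁻] = 0.003639 × 0.7732 = 0.00281 mmol/kg = 2.81 μmol/kg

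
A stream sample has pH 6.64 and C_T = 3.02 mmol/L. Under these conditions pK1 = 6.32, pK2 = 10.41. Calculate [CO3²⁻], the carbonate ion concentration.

α₂ = 1 / (1 + [H⁺]/K2 + [H⁺]²/(K1K2)) = 1 / (1 + 10^+3.77 + 10^+3.45)
   = 1 / (1 + 5888.4 + 2818.4) = 1/8707.8 = 0.0001148
[CO3²⁻] = α₂ × DIC = 0.0001148 × 3.02 = 0.000347 mmol/L = 0.347 μmol/L

[CO3²⁻] = 0.347 μmol/L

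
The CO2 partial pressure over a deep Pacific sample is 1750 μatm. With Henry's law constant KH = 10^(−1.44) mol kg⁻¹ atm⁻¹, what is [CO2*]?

KH = 10^(−1.44) = 3.631×10^-2 mol kg⁻¹ atm⁻¹
[CO2*] = KH · pCO2 = 3.631×10^-2 × 1750×10^-6 atm = 6.35×10^-5 mol/kg

[CO2*] = 63.5 μmol/kg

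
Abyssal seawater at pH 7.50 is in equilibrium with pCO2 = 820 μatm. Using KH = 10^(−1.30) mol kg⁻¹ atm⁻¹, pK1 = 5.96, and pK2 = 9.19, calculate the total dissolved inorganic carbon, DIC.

DIC = 1.50 mmol/kg

[CO2*] = KH · pCO2 = 10^(−1.30) × 820×10^-6 = 4.110×10^-5 mol/kg
α₀ = 1/(1 + K1/[H⁺] + K1K2/[H⁺]²) = 1/(1 + 10^+1.54 + 10^-0.15) = 0.02749
DIC = [CO2*]/α₀ = 4.110×10^-5 / 0.02749 = 1.50 mmol/kg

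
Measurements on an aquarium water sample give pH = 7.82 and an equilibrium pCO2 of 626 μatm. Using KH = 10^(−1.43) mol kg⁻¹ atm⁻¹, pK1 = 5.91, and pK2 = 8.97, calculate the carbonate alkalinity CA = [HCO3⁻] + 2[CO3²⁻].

[CO2*] = KH · pCO2 = 10^(−1.43) × 626×10^-6 = 2.326×10^-5 mol/kg
α₀ = 1/(1 + K1/[H⁺] + K1K2/[H⁺]²) = 1/(1 + 10^+1.91 + 10^+0.76) = 0.01136
DIC = [CO2*]/α₀ = 2.326×10^-5 / 0.01136 = 2.048 mmol/kg
CA = (α₁ + 2α₂)·DIC = (0.9233 + 2×0.06536) × 2.048 = 2.16 mmol/kg

CA = 2.16 mmol/kg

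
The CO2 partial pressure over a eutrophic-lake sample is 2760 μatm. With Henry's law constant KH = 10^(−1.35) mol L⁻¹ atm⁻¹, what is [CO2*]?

KH = 10^(−1.35) = 4.467×10^-2 mol L⁻¹ atm⁻¹
[CO2*] = KH · pCO2 = 4.467×10^-2 × 2760×10^-6 atm = 1.23×10^-4 mol/L

[CO2*] = 123 μmol/L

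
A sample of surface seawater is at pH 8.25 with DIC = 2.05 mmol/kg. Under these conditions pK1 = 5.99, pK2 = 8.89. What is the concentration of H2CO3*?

α₀ = 1 / (1 + K1/[H⁺] + K1K2/[H⁺]²) = 1 / (1 + 10^+2.26 + 10^+1.62)
   = 1 / (1 + 181.97 + 41.687) = 1/224.66 = 0.004451
[CO2*] = α₀ × DIC = 0.004451 × 2.05 = 0.00913 mmol/kg = 9.13 μmol/kg

[CO2*] = 9.13 μmol/kg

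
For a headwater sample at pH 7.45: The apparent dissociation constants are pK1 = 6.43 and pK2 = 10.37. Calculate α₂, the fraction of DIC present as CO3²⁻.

α₂ = 0.00110

α₂ = 1 / (1 + [H⁺]/K2 + [H⁺]²/(K1K2)) = 1 / (1 + 10^+2.92 + 10^+1.90)
   = 1 / (1 + 831.76 + 79.433) = 1/912.20 = 0.001096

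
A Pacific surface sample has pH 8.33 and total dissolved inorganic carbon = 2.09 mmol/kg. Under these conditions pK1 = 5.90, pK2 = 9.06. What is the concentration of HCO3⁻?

α₁ = 1 / (1 + [H⁺]/K1 + K2/[H⁺]) = 1 / (1 + 10^-2.43 + 10^-0.73)
   = 1 / (1 + 0.0037154 + 0.18621) = 1/1.1899 = 0.8404
[HCO3⁻] = α₁ × DIC = 0.8404 × 2.09 = 1.76 mmol/kg

[HCO3⁻] = 1.76 mmol/kg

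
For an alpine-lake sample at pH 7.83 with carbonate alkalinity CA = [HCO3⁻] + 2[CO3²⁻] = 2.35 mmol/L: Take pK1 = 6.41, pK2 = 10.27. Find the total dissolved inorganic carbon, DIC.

CA = [HCO3⁻] + 2[CO3²⁻] = (α₁ + 2α₂)·DIC
At pH 7.83: [H⁺]/K1 = 10^-1.42 = 0.038019, K2/[H⁺] = 10^-2.44 = 0.0036308
α₁ = 1/(1 + 0.038019 + 0.0036308) = 1/1.0416 = 0.9600; α₂ = α₁·K2/[H⁺] = 0.003486
α₁ + 2α₂ = 0.9670
DIC = CA / (α₁ + 2α₂) = 2.35 / 0.9670 = 2.43 mmol/L

DIC = 2.43 mmol/L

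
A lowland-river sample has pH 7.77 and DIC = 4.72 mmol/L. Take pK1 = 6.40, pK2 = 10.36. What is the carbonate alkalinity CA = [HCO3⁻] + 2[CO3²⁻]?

CA = 4.54 mmol/L

CA = [HCO3⁻] + 2[CO3²⁻] = (α₁ + 2α₂)·DIC
At pH 7.77: [H⁺]/K1 = 10^-1.37 = 0.042658, K2/[H⁺] = 10^-2.59 = 0.0025704
α₁ = 1/(1 + 0.042658 + 0.0025704) = 1/1.0452 = 0.9567; α₂ = α₁·K2/[H⁺] = 0.002459
α₁ + 2α₂ = 0.9616
CA = 0.9616 × 4.72 = 4.54 mmol/L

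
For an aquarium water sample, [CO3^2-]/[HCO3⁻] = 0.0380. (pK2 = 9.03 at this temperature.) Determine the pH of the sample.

From K2 = [H⁺][CO3^2-]/[HCO3⁻]:  pH = pK2 + log₁₀([CO3^2-]/[HCO3⁻])
log₁₀(0.0380) = -1.420
pH = 9.03 + (-1.420) = 7.61

pH = 7.61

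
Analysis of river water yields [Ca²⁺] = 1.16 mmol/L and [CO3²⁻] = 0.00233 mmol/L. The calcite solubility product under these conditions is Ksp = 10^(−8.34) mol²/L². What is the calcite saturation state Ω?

Ω = 0.591

Ksp = 10^(−8.34) = 4.571×10^-9
Ω = [Ca²⁺][CO3²⁻]/Ksp = (1.16×10^-3)(0.00233×10^-3) / 4.571×10^-9 = 0.591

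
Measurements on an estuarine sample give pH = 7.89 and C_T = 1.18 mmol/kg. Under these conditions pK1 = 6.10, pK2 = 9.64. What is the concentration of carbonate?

α₂ = 1 / (1 + [H⁺]/K2 + [H⁺]²/(K1K2)) = 1 / (1 + 10^+1.75 + 10^-0.04)
   = 1 / (1 + 56.234 + 0.91201) = 1/58.146 = 0.01720
[CO3²⁻] = α₂ × DIC = 0.01720 × 1.18 = 0.0203 mmol/kg

[CO3²⁻] = 0.0203 mmol/kg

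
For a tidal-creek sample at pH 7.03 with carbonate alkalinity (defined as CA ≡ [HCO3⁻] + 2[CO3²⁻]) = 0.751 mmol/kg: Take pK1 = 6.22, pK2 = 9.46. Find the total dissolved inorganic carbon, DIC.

CA = [HCO3⁻] + 2[CO3²⁻] = (α₁ + 2α₂)·DIC
At pH 7.03: [H⁺]/K1 = 10^-0.81 = 0.15488, K2/[H⁺] = 10^-2.43 = 0.0037154
α₁ = 1/(1 + 0.15488 + 0.0037154) = 1/1.1586 = 0.8631; α₂ = α₁·K2/[H⁺] = 0.003207
α₁ + 2α₂ = 0.8695
DIC = CA / (α₁ + 2α₂) = 0.751 / 0.8695 = 0.864 mmol/kg

DIC = 0.864 mmol/kg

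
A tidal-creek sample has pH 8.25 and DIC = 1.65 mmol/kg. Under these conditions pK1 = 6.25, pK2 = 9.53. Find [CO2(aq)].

[CO2*] = 15.5 μmol/kg

α₀ = 1 / (1 + K1/[H⁺] + K1K2/[H⁺]²) = 1 / (1 + 10^+2.00 + 10^+0.72)
   = 1 / (1 + 100.00 + 5.2481) = 1/106.25 = 0.009412
[CO2*] = α₀ × DIC = 0.009412 × 1.65 = 0.0155 mmol/kg = 15.5 μmol/kg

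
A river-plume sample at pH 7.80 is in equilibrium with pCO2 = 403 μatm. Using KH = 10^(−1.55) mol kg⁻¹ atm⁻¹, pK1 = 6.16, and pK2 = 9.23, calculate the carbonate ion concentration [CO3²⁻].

[CO2*] = KH · pCO2 = 10^(−1.55) × 403×10^-6 = 1.136×10^-5 mol/kg
α₀ = 1/(1 + K1/[H⁺] + K1K2/[H⁺]²) = 1/(1 + 10^+1.64 + 10^+0.21) = 0.02161
DIC = [CO2*]/α₀ = 1.136×10^-5 / 0.02161 = 0.5256 mmol/kg
[CO3²⁻] = α₂·DIC; α₂ = 0.03505, so [CO3²⁻] = 0.03505 × 0.5256 = 0.0184 mmol/kg = 18.4 μmol/kg

[CO3²⁻] = 18.4 μmol/kg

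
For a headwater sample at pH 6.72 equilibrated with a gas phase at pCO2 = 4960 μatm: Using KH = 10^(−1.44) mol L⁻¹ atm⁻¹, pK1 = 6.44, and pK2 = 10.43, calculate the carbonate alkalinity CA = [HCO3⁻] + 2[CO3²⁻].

[CO2*] = KH · pCO2 = 10^(−1.44) × 4960×10^-6 = 1.801×10^-4 mol/L
α₀ = 1/(1 + K1/[H⁺] + K1K2/[H⁺]²) = 1/(1 + 10^+0.28 + 10^-3.43) = 0.3441
DIC = [CO2*]/α₀ = 1.801×10^-4 / 0.3441 = 0.5233 mmol/L
CA = (α₁ + 2α₂)·DIC = (0.6557 + 2×0.0001279) × 0.5233 = 0.343 mmol/L

CA = 0.343 mmol/L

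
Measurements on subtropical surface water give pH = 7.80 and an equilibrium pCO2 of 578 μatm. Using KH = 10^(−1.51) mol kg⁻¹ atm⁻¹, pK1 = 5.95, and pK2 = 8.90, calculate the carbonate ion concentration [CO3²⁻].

[CO2*] = KH · pCO2 = 10^(−1.51) × 578×10^-6 = 1.786×10^-5 mol/kg
α₀ = 1/(1 + K1/[H⁺] + K1K2/[H⁺]²) = 1/(1 + 10^+1.85 + 10^+0.75) = 0.01292
DIC = [CO2*]/α₀ = 1.786×10^-5 / 0.01292 = 1.383 mmol/kg
[CO3²⁻] = α₂·DIC; α₂ = 0.07264, so [CO3²⁻] = 0.07264 × 1.383 = 0.100 mmol/kg

[CO3²⁻] = 0.100 mmol/kg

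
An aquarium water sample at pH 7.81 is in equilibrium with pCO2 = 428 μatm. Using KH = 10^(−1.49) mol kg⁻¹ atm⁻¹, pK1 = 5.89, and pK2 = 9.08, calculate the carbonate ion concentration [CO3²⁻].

[CO2*] = KH · pCO2 = 10^(−1.49) × 428×10^-6 = 1.385×10^-5 mol/kg
α₀ = 1/(1 + K1/[H⁺] + K1K2/[H⁺]²) = 1/(1 + 10^+1.92 + 10^+0.65) = 0.01128
DIC = [CO2*]/α₀ = 1.385×10^-5 / 0.01128 = 1.228 mmol/kg
[CO3²⁻] = α₂·DIC; α₂ = 0.05039, so [CO3²⁻] = 0.05039 × 1.228 = 0.0619 mmol/kg

[CO3²⁻] = 0.0619 mmol/kg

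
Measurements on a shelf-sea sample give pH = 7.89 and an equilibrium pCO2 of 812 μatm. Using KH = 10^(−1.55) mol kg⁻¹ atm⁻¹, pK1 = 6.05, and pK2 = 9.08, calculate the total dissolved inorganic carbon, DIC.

DIC = 1.71 mmol/kg

[CO2*] = KH · pCO2 = 10^(−1.55) × 812×10^-6 = 2.289×10^-5 mol/kg
α₀ = 1/(1 + K1/[H⁺] + K1K2/[H⁺]²) = 1/(1 + 10^+1.84 + 10^+0.65) = 0.01340
DIC = [CO2*]/α₀ = 2.289×10^-5 / 0.01340 = 1.71 mmol/kg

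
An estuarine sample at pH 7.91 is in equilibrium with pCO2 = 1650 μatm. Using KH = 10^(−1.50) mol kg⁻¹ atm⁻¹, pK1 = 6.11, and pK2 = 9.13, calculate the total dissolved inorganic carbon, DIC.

[CO2*] = KH · pCO2 = 10^(−1.50) × 1650×10^-6 = 5.218×10^-5 mol/kg
α₀ = 1/(1 + K1/[H⁺] + K1K2/[H⁺]²) = 1/(1 + 10^+1.80 + 10^+0.58) = 0.01473
DIC = [CO2*]/α₀ = 5.218×10^-5 / 0.01473 = 3.54 mmol/kg

DIC = 3.54 mmol/kg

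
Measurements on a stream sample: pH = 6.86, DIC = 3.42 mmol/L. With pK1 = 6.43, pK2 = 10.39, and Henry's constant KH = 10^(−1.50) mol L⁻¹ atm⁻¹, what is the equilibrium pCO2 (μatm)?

α₀ = 1 / (1 + K1/[H⁺] + K1K2/[H⁺]²) = 1 / (1 + 10^+0.43 + 10^-3.10)
   = 1 / (1 + 2.6915 + 0.00079433) = 1/3.6923 = 0.2708
[CO2*] = α₀ × DIC = 0.2708 × 3.42 = 0.9262 mmol/L
pCO2 = [CO2*]/KH = 9.262×10^-4 / 3.162×10^-2 = 2.93×10^4 μatm

pCO2 = 2.93×10^4 μatm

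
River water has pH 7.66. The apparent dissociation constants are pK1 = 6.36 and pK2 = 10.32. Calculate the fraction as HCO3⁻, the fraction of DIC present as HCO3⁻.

α₁ = 0.950

α₁ = 1 / (1 + [H⁺]/K1 + K2/[H⁺]) = 1 / (1 + 10^-1.30 + 10^-2.66)
   = 1 / (1 + 0.050119 + 0.0021878) = 1/1.0523 = 0.9503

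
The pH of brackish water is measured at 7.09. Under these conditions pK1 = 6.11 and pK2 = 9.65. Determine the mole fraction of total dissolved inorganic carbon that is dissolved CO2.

α₀ = 0.0946

α₀ = 1 / (1 + K1/[H⁺] + K1K2/[H⁺]²) = 1 / (1 + 10^+0.98 + 10^-1.58)
   = 1 / (1 + 9.5499 + 0.026303) = 1/10.576 = 0.09455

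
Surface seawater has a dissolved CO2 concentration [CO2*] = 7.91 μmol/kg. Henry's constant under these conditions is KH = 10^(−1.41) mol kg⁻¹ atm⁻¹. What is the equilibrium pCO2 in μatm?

pCO2 = 203 μatm

KH = 10^(−1.41) = 3.890×10^-2 mol kg⁻¹ atm⁻¹
pCO2 = [CO2*]/KH = 7.91×10^-6 / 3.890×10^-2 = 2.03×10^-4 atm = 203 μatm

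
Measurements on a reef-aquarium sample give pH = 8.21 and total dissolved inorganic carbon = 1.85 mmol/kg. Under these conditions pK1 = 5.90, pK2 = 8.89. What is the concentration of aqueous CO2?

[CO2*] = 7.46 μmol/kg

α₀ = 1 / (1 + K1/[H⁺] + K1K2/[H⁺]²) = 1 / (1 + 10^+2.31 + 10^+1.63)
   = 1 / (1 + 204.17 + 42.658) = 1/247.83 = 0.004035
[CO2*] = α₀ × DIC = 0.004035 × 1.85 = 0.00746 mmol/kg = 7.46 μmol/kg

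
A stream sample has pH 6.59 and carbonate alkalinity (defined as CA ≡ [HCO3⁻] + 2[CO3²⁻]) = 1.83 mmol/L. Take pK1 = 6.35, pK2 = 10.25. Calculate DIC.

DIC = 2.88 mmol/L

CA = [HCO3⁻] + 2[CO3²⁻] = (α₁ + 2α₂)·DIC
At pH 6.59: [H⁺]/K1 = 10^-0.24 = 0.57544, K2/[H⁺] = 10^-3.66 = 0.00021878
α₁ = 1/(1 + 0.57544 + 0.00021878) = 1/1.5757 = 0.6347; α₂ = α₁·K2/[H⁺] = 0.0001388
α₁ + 2α₂ = 0.6349
DIC = CA / (α₁ + 2α₂) = 1.83 / 0.6349 = 2.88 mmol/L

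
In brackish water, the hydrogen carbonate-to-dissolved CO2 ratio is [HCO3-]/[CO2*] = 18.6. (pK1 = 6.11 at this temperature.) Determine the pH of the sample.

pH = 7.38

From K1 = [H⁺][HCO3-]/[CO2*]:  pH = pK1 + log₁₀([HCO3-]/[CO2*])
log₁₀(18.6) = +1.270
pH = 6.11 + (+1.270) = 7.38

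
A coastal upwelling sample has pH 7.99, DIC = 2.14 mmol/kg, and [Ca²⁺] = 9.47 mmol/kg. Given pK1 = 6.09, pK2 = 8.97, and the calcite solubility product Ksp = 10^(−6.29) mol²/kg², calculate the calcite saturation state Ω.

α₂ = 1 / (1 + [H⁺]/K2 + [H⁺]²/(K1K2)) = 1 / (1 + 10^+0.98 + 10^-0.92)
   = 1 / (1 + 9.5499 + 0.12023) = 1/10.670 = 0.09372
[CO3²⁻] = α₂ × DIC = 0.09372 × 2.14 = 0.2006 mmol/kg
Ksp = 10^(−6.29) = 5.129×10^-7
Ω = [Ca²⁺][CO3²⁻]/Ksp = (9.47×10^-3)(2.006×10^-4) / 5.129×10^-7 = 3.70

Ω = 3.70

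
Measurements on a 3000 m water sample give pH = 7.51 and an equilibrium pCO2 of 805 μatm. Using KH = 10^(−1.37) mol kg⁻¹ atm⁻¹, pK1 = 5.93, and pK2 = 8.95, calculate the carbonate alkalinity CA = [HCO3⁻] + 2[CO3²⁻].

CA = 1.40 mmol/kg

[CO2*] = KH · pCO2 = 10^(−1.37) × 805×10^-6 = 3.434×10^-5 mol/kg
α₀ = 1/(1 + K1/[H⁺] + K1K2/[H⁺]²) = 1/(1 + 10^+1.58 + 10^+0.14) = 0.02475
DIC = [CO2*]/α₀ = 3.434×10^-5 / 0.02475 = 1.387 mmol/kg
CA = (α₁ + 2α₂)·DIC = (0.9411 + 2×0.03417) × 1.387 = 1.40 mmol/kg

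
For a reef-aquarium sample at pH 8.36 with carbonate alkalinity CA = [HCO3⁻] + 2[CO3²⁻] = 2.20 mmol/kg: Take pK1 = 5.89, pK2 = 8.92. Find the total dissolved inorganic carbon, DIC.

CA = [HCO3⁻] + 2[CO3²⁻] = (α₁ + 2α₂)·DIC
At pH 8.36: [H⁺]/K1 = 10^-2.47 = 0.0033884, K2/[H⁺] = 10^-0.56 = 0.27542
α₁ = 1/(1 + 0.0033884 + 0.27542) = 1/1.2788 = 0.7820; α₂ = α₁·K2/[H⁺] = 0.2154
α₁ + 2α₂ = 1.2127
DIC = CA / (α₁ + 2α₂) = 2.20 / 1.2127 = 1.81 mmol/kg

DIC = 1.81 mmol/kg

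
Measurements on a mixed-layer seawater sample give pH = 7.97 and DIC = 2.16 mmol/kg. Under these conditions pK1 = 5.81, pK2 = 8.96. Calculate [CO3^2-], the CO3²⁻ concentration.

[CO3²⁻] = 0.199 mmol/kg

α₂ = 1 / (1 + [H⁺]/K2 + [H⁺]²/(K1K2)) = 1 / (1 + 10^+0.99 + 10^-1.17)
   = 1 / (1 + 9.7724 + 0.067608) = 1/10.840 = 0.09225
[CO3²⁻] = α₂ × DIC = 0.09225 × 2.16 = 0.199 mmol/kg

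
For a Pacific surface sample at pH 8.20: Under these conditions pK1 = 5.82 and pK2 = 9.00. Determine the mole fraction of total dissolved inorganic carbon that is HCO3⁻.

α₁ = 0.860

α₁ = 1 / (1 + [H⁺]/K1 + K2/[H⁺]) = 1 / (1 + 10^-2.38 + 10^-0.80)
   = 1 / (1 + 0.0041687 + 0.15849) = 1/1.1627 = 0.8601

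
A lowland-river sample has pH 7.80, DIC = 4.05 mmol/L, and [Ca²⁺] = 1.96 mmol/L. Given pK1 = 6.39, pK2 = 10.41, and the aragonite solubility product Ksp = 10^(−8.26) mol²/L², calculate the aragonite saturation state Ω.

Ω = 3.40

α₂ = 1 / (1 + [H⁺]/K2 + [H⁺]²/(K1K2)) = 1 / (1 + 10^+2.61 + 10^+1.20)
   = 1 / (1 + 407.38 + 15.849) = 1/424.23 = 0.002357
[CO3²⁻] = α₂ × DIC = 0.002357 × 4.05 = 0.009547 mmol/L = 9.547 μmol/L
Ksp = 10^(−8.26) = 5.495×10^-9
Ω = [Ca²⁺][CO3²⁻]/Ksp = (1.96×10^-3)(9.547×10^-6) / 5.495×10^-9 = 3.40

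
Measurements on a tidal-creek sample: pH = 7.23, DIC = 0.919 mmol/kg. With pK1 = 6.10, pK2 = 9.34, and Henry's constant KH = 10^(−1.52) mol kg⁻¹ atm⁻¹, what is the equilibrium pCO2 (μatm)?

pCO2 = 2090 μatm

α₀ = 1 / (1 + K1/[H⁺] + K1K2/[H⁺]²) = 1 / (1 + 10^+1.13 + 10^-0.98)
   = 1 / (1 + 13.490 + 0.10471) = 1/14.594 = 0.06852
[CO2*] = α₀ × DIC = 0.06852 × 0.919 = 0.06297 mmol/kg
pCO2 = [CO2*]/KH = 6.297×10^-5 / 3.020×10^-2 = 2090 μatm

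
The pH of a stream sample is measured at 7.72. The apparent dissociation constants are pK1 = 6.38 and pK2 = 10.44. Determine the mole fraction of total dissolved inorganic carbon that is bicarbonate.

α₁ = 1 / (1 + [H⁺]/K1 + K2/[H⁺]) = 1 / (1 + 10^-1.34 + 10^-2.72)
   = 1 / (1 + 0.045709 + 0.0019055) = 1/1.0476 = 0.9545

α₁ = 0.955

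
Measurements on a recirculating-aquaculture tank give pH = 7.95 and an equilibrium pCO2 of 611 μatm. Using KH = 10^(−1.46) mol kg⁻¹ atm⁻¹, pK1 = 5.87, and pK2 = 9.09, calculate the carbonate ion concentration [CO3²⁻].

[CO2*] = KH · pCO2 = 10^(−1.46) × 611×10^-6 = 2.119×10^-5 mol/kg
α₀ = 1/(1 + K1/[H⁺] + K1K2/[H⁺]²) = 1/(1 + 10^+2.08 + 10^+0.94) = 0.007696
DIC = [CO2*]/α₀ = 2.119×10^-5 / 0.007696 = 2.753 mmol/kg
[CO3²⁻] = α₂·DIC; α₂ = 0.06703, so [CO3²⁻] = 0.06703 × 2.753 = 0.185 mmol/kg

[CO3²⁻] = 0.185 mmol/kg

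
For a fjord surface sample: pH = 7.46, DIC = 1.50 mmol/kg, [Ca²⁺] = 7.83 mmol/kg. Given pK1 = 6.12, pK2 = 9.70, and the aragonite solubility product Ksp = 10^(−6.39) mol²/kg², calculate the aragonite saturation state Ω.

α₂ = 1 / (1 + [H⁺]/K2 + [H⁺]²/(K1K2)) = 1 / (1 + 10^+2.24 + 10^+0.90)
   = 1 / (1 + 173.78 + 7.9433) = 1/182.72 = 0.005473
[CO3²⁻] = α₂ × DIC = 0.005473 × 1.50 = 0.008209 mmol/kg = 8.209 μmol/kg
Ksp = 10^(−6.39) = 4.074×10^-7
Ω = [Ca²⁺][CO3²⁻]/Ksp = (7.83×10^-3)(8.209×10^-6) / 4.074×10^-7 = 0.158

Ω = 0.158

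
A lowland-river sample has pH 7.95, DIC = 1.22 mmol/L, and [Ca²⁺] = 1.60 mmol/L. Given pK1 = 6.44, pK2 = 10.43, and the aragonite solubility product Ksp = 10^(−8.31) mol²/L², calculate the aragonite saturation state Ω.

Ω = 1.28

α₂ = 1 / (1 + [H⁺]/K2 + [H⁺]²/(K1K2)) = 1 / (1 + 10^+2.48 + 10^+0.97)
   = 1 / (1 + 302.00 + 9.3325) = 1/312.33 = 0.003202
[CO3²⁻] = α₂ × DIC = 0.003202 × 1.22 = 0.003906 mmol/L = 3.906 μmol/L
Ksp = 10^(−8.31) = 4.898×10^-9
Ω = [Ca²⁺][CO3²⁻]/Ksp = (1.60×10^-3)(3.906×10^-6) / 4.898×10^-9 = 1.28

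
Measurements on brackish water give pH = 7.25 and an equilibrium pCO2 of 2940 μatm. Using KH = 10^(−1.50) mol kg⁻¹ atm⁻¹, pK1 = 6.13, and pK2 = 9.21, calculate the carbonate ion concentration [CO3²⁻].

[CO3²⁻] = 13.4 μmol/kg

[CO2*] = KH · pCO2 = 10^(−1.50) × 2940×10^-6 = 9.297×10^-5 mol/kg
α₀ = 1/(1 + K1/[H⁺] + K1K2/[H⁺]²) = 1/(1 + 10^+1.12 + 10^-0.84) = 0.06980
DIC = [CO2*]/α₀ = 9.297×10^-5 / 0.06980 = 1.332 mmol/kg
[CO3²⁻] = α₂·DIC; α₂ = 0.01009, so [CO3²⁻] = 0.01009 × 1.332 = 0.0134 mmol/kg = 13.4 μmol/kg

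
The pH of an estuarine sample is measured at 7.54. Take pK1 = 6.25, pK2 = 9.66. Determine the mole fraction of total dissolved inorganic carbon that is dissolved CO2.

α₀ = 0.0484

α₀ = 1 / (1 + K1/[H⁺] + K1K2/[H⁺]²) = 1 / (1 + 10^+1.29 + 10^-0.83)
   = 1 / (1 + 19.498 + 0.14791) = 1/20.646 = 0.04843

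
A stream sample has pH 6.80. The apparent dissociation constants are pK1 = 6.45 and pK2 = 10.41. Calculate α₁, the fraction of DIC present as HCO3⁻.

α₁ = 1 / (1 + [H⁺]/K1 + K2/[H⁺]) = 1 / (1 + 10^-0.35 + 10^-3.61)
   = 1 / (1 + 0.44668 + 0.00024547) = 1/1.4469 = 0.6911

α₁ = 0.691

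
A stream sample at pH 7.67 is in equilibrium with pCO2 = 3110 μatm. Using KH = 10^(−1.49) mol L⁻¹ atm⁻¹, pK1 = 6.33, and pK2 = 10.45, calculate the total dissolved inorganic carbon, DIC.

[CO2*] = KH · pCO2 = 10^(−1.49) × 3110×10^-6 = 1.006×10^-4 mol/L
α₀ = 1/(1 + K1/[H⁺] + K1K2/[H⁺]²) = 1/(1 + 10^+1.34 + 10^-1.44) = 0.04364
DIC = [CO2*]/α₀ = 1.006×10^-4 / 0.04364 = 2.31 mmol/L

DIC = 2.31 mmol/L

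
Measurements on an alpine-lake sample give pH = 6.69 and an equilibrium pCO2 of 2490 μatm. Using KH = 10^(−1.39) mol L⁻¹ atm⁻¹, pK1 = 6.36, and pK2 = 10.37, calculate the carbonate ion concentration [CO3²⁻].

[CO2*] = KH · pCO2 = 10^(−1.39) × 2490×10^-6 = 1.014×10^-4 mol/L
α₀ = 1/(1 + K1/[H⁺] + K1K2/[H⁺]²) = 1/(1 + 10^+0.33 + 10^-3.35) = 0.3186
DIC = [CO2*]/α₀ = 1.014×10^-4 / 0.3186 = 0.3184 mmol/L
[CO3²⁻] = α₂·DIC; α₂ = 0.0001423, so [CO3²⁻] = 0.0001423 × 0.3184 = 4.53×10^-5 mmol/L = 0.0453 μmol/L

[CO3²⁻] = 0.0453 μmol/L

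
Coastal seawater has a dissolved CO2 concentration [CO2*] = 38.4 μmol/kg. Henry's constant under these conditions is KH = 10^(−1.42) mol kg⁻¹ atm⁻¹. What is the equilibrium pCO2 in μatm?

KH = 10^(−1.42) = 3.802×10^-2 mol kg⁻¹ atm⁻¹
pCO2 = [CO2*]/KH = 38.4×10^-6 / 3.802×10^-2 = 1.01×10^-3 atm = 1010 μatm

pCO2 = 1010 μatm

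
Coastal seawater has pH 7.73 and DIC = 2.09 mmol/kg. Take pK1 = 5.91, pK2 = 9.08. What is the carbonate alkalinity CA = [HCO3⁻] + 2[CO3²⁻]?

CA = [HCO3⁻] + 2[CO3²⁻] = (α₁ + 2α₂)·DIC
At pH 7.73: [H⁺]/K1 = 10^-1.82 = 0.015136, K2/[H⁺] = 10^-1.35 = 0.044668
α₁ = 1/(1 + 0.015136 + 0.044668) = 1/1.0598 = 0.9436; α₂ = α₁·K2/[H⁺] = 0.04215
α₁ + 2α₂ = 1.0279
CA = 1.0279 × 2.09 = 2.15 mmol/kg

CA = 2.15 mmol/kg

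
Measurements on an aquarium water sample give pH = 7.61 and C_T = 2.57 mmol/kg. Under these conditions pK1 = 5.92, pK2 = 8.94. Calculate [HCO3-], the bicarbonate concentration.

[HCO3⁻] = 2.41 mmol/kg

α₁ = 1 / (1 + [H⁺]/K1 + K2/[H⁺]) = 1 / (1 + 10^-1.69 + 10^-1.33)
   = 1 / (1 + 0.020417 + 0.046774) = 1/1.0672 = 0.9370
[HCO3⁻] = α₁ × DIC = 0.9370 × 2.57 = 2.41 mmol/kg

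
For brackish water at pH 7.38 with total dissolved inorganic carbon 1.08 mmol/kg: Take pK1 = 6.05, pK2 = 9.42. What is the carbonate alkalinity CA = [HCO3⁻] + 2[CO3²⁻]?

CA = 1.04 mmol/kg

CA = [HCO3⁻] + 2[CO3²⁻] = (α₁ + 2α₂)·DIC
At pH 7.38: [H⁺]/K1 = 10^-1.33 = 0.046774, K2/[H⁺] = 10^-2.04 = 0.0091201
α₁ = 1/(1 + 0.046774 + 0.0091201) = 1/1.0559 = 0.9471; α₂ = α₁·K2/[H⁺] = 0.008637
α₁ + 2α₂ = 0.9643
CA = 0.9643 × 1.08 = 1.04 mmol/kg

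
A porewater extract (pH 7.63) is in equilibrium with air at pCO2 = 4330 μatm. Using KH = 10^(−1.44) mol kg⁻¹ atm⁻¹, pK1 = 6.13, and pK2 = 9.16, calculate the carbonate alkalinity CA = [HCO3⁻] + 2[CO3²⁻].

CA = 5.26 mmol/kg

[CO2*] = KH · pCO2 = 10^(−1.44) × 4330×10^-6 = 1.572×10^-4 mol/kg
α₀ = 1/(1 + K1/[H⁺] + K1K2/[H⁺]²) = 1/(1 + 10^+1.50 + 10^-0.03) = 0.02980
DIC = [CO2*]/α₀ = 1.572×10^-4 / 0.02980 = 5.275 mmol/kg
CA = (α₁ + 2α₂)·DIC = (0.9424 + 2×0.02781) × 5.275 = 5.26 mmol/kg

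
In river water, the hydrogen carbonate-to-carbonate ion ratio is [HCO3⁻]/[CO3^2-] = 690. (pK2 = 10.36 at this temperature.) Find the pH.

pH = 7.52

From K2 = [H⁺][CO3^2-]/[HCO3⁻]:  pH = pK2 − log₁₀([HCO3⁻]/[CO3^2-])
log₁₀(690) = +2.839
pH = 10.36 − (+2.839) = 7.52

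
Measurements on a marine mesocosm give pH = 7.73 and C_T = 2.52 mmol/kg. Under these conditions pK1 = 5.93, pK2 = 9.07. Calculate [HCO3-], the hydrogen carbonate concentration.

[HCO3⁻] = 2.37 mmol/kg

α₁ = 1 / (1 + [H⁺]/K1 + K2/[H⁺]) = 1 / (1 + 10^-1.80 + 10^-1.34)
   = 1 / (1 + 0.015849 + 0.045709) = 1/1.0616 = 0.9420
[HCO3⁻] = α₁ × DIC = 0.9420 × 2.52 = 2.37 mmol/kg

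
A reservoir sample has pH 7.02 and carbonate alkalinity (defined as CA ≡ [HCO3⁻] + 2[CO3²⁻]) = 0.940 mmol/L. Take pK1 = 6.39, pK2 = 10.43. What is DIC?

DIC = 1.16 mmol/L

CA = [HCO3⁻] + 2[CO3²⁻] = (α₁ + 2α₂)·DIC
At pH 7.02: [H⁺]/K1 = 10^-0.63 = 0.23442, K2/[H⁺] = 10^-3.41 = 0.00038905
α₁ = 1/(1 + 0.23442 + 0.00038905) = 1/1.2348 = 0.8098; α₂ = α₁·K2/[H⁺] = 0.0003151
α₁ + 2α₂ = 0.8105
DIC = CA / (α₁ + 2α₂) = 0.940 / 0.8105 = 1.16 mmol/L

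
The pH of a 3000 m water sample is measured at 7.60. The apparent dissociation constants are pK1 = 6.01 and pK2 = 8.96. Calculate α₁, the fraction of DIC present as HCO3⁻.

α₁ = 1 / (1 + [H⁺]/K1 + K2/[H⁺]) = 1 / (1 + 10^-1.59 + 10^-1.36)
   = 1 / (1 + 0.025704 + 0.043652) = 1/1.0694 = 0.9351

α₁ = 0.935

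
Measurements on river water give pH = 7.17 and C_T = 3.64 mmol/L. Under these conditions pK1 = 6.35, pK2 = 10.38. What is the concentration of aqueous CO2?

[CO2*] = 0.478 mmol/L

α₀ = 1 / (1 + K1/[H⁺] + K1K2/[H⁺]²) = 1 / (1 + 10^+0.82 + 10^-2.39)
   = 1 / (1 + 6.6069 + 0.0040738) = 1/7.6110 = 0.1314
[CO2*] = α₀ × DIC = 0.1314 × 3.64 = 0.478 mmol/L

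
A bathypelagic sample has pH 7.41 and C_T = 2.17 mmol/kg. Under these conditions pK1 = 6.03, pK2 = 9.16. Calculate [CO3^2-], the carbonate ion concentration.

α₂ = 1 / (1 + [H⁺]/K2 + [H⁺]²/(K1K2)) = 1 / (1 + 10^+1.75 + 10^+0.37)
   = 1 / (1 + 56.234 + 2.3442) = 1/59.578 = 0.01678
[CO3²⁻] = α₂ × DIC = 0.01678 × 2.17 = 0.0364 mmol/kg

[CO3²⁻] = 0.0364 mmol/kg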